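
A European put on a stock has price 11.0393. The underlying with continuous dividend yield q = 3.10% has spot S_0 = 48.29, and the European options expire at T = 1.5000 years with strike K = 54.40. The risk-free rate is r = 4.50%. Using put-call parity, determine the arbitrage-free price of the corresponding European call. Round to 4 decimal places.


Answer: Call price = 6.2860

Derivation:
Put-call parity: C - P = S_0 * exp(-qT) - K * exp(-rT).
S_0 * exp(-qT) = 48.2900 * 0.95456456 = 46.09592263
K * exp(-rT) = 54.4000 * 0.93472772 = 50.84918800
C = P + S*exp(-qT) - K*exp(-rT)
C = 11.0393 + 46.09592263 - 50.84918800 = 6.2860


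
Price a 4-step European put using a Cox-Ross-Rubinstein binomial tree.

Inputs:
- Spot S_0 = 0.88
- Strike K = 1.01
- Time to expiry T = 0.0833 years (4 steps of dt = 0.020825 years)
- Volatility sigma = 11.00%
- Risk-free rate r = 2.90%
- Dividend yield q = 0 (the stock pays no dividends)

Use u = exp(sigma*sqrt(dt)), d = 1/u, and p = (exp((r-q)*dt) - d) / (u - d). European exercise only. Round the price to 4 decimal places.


Answer: Price = V(0,0) = 0.1276

Derivation:
dt = T/N = 0.020825
u = exp(sigma*sqrt(dt)) = 1.016001; d = 1/u = 0.984251
p = (exp((r-q)*dt) - d) / (u - d) = 0.515059
Discount per step: exp(-r*dt) = 0.999396
Stock lattice S(k, i) with i counting down-moves:
  k=0: S(0,0) = 0.8800
  k=1: S(1,0) = 0.8941; S(1,1) = 0.8661
  k=2: S(2,0) = 0.9084; S(2,1) = 0.8800; S(2,2) = 0.8525
  k=3: S(3,0) = 0.9229; S(3,1) = 0.8941; S(3,2) = 0.8661; S(3,3) = 0.8391
  k=4: S(4,0) = 0.9377; S(4,1) = 0.9084; S(4,2) = 0.8800; S(4,3) = 0.8525; S(4,4) = 0.8259
Terminal payoffs V(N, i) = max(K - S_T, 0):
  V(4,0) = 0.072312; V(4,1) = 0.101614; V(4,2) = 0.130000; V(4,3) = 0.157499; V(4,4) = 0.184139
Backward induction: V(k, i) = exp(-r*dt) * [p * V(k+1, i) + (1-p) * V(k+1, i+1)].
  V(3,0) = exp(-r*dt) * [p*0.072312 + (1-p)*0.101614] = 0.086469
  V(3,1) = exp(-r*dt) * [p*0.101614 + (1-p)*0.130000] = 0.115310
  V(3,2) = exp(-r*dt) * [p*0.130000 + (1-p)*0.157499] = 0.143249
  V(3,3) = exp(-r*dt) * [p*0.157499 + (1-p)*0.184139] = 0.170315
  V(2,0) = exp(-r*dt) * [p*0.086469 + (1-p)*0.115310] = 0.100394
  V(2,1) = exp(-r*dt) * [p*0.115310 + (1-p)*0.143249] = 0.128781
  V(2,2) = exp(-r*dt) * [p*0.143249 + (1-p)*0.170315] = 0.156280
  V(1,0) = exp(-r*dt) * [p*0.100394 + (1-p)*0.128781] = 0.114091
  V(1,1) = exp(-r*dt) * [p*0.128781 + (1-p)*0.156280] = 0.142031
  V(0,0) = exp(-r*dt) * [p*0.114091 + (1-p)*0.142031] = 0.127563


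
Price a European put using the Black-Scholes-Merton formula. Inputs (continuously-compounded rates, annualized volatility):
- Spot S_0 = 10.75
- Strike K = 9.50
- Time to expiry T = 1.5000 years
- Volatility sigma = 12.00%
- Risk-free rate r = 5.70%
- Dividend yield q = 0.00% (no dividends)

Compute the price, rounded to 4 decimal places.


Answer: Price = 0.0495

Derivation:
d1 = (ln(S/K) + (r - q + 0.5*sigma^2) * T) / (sigma * sqrt(T)) = 1.49632494
d2 = d1 - sigma * sqrt(T) = 1.34935556
exp(-rT) = 0.91805314; exp(-qT) = 1.00000000
P = K * exp(-rT) * N(-d2) - S_0 * exp(-qT) * N(-d1)
N(-d1) = 0.06728450; N(-d2) = 0.08861139
P = 9.5000 * 0.91805314 * 0.08861139 - 10.7500 * 1.00000000 * 0.06728450 = 0.0495


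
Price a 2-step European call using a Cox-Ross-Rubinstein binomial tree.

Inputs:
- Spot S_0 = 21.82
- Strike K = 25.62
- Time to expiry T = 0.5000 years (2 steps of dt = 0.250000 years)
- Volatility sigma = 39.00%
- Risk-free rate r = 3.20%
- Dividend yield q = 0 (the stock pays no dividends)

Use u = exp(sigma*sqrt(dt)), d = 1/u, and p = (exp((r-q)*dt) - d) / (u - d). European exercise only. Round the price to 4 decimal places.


Answer: Price = V(0,0) = 1.4479

Derivation:
dt = T/N = 0.250000
u = exp(sigma*sqrt(dt)) = 1.215311; d = 1/u = 0.822835
p = (exp((r-q)*dt) - d) / (u - d) = 0.471869
Discount per step: exp(-r*dt) = 0.992032
Stock lattice S(k, i) with i counting down-moves:
  k=0: S(0,0) = 21.8200
  k=1: S(1,0) = 26.5181; S(1,1) = 17.9543
  k=2: S(2,0) = 32.2277; S(2,1) = 21.8200; S(2,2) = 14.7734
Terminal payoffs V(N, i) = max(S_T - K, 0):
  V(2,0) = 6.607721; V(2,1) = 0.000000; V(2,2) = 0.000000
Backward induction: V(k, i) = exp(-r*dt) * [p * V(k+1, i) + (1-p) * V(k+1, i+1)].
  V(1,0) = exp(-r*dt) * [p*6.607721 + (1-p)*0.000000] = 3.093135
  V(1,1) = exp(-r*dt) * [p*0.000000 + (1-p)*0.000000] = 0.000000
  V(0,0) = exp(-r*dt) * [p*3.093135 + (1-p)*0.000000] = 1.447925


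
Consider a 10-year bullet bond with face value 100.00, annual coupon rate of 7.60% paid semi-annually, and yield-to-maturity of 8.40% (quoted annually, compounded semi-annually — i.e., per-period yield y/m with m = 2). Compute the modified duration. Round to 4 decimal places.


Answer: Modified duration = 6.8054

Derivation:
Coupon per period c = face * coupon_rate / m = 3.800000
Periods per year m = 2; per-period yield y/m = 0.042000
Number of cashflows N = 20
Cashflows (t years, CF_t, discount factor 1/(1+y/m)^(m*t), PV):
  t = 0.5000: CF_t = 3.800000, DF = 0.959693, PV = 3.646833
  t = 1.0000: CF_t = 3.800000, DF = 0.921010, PV = 3.499840
  t = 1.5000: CF_t = 3.800000, DF = 0.883887, PV = 3.358771
  t = 2.0000: CF_t = 3.800000, DF = 0.848260, PV = 3.223389
  t = 2.5000: CF_t = 3.800000, DF = 0.814069, PV = 3.093464
  t = 3.0000: CF_t = 3.800000, DF = 0.781257, PV = 2.968775
  t = 3.5000: CF_t = 3.800000, DF = 0.749766, PV = 2.849112
  t = 4.0000: CF_t = 3.800000, DF = 0.719545, PV = 2.734273
  t = 4.5000: CF_t = 3.800000, DF = 0.690543, PV = 2.624062
  t = 5.0000: CF_t = 3.800000, DF = 0.662709, PV = 2.518294
  t = 5.5000: CF_t = 3.800000, DF = 0.635997, PV = 2.416789
  t = 6.0000: CF_t = 3.800000, DF = 0.610362, PV = 2.319375
  t = 6.5000: CF_t = 3.800000, DF = 0.585760, PV = 2.225888
  t = 7.0000: CF_t = 3.800000, DF = 0.562150, PV = 2.136169
  t = 7.5000: CF_t = 3.800000, DF = 0.539491, PV = 2.050066
  t = 8.0000: CF_t = 3.800000, DF = 0.517746, PV = 1.967434
  t = 8.5000: CF_t = 3.800000, DF = 0.496877, PV = 1.888132
  t = 9.0000: CF_t = 3.800000, DF = 0.476849, PV = 1.812027
  t = 9.5000: CF_t = 3.800000, DF = 0.457629, PV = 1.738989
  t = 10.0000: CF_t = 103.800000, DF = 0.439183, PV = 45.587206
Price P = sum_t PV_t = 94.658887
First compute Macaulay numerator sum_t t * PV_t:
  t * PV_t at t = 0.5000: 1.823417
  t * PV_t at t = 1.0000: 3.499840
  t * PV_t at t = 1.5000: 5.038157
  t * PV_t at t = 2.0000: 6.446778
  t * PV_t at t = 2.5000: 7.733659
  t * PV_t at t = 3.0000: 8.906325
  t * PV_t at t = 3.5000: 9.971893
  t * PV_t at t = 4.0000: 10.937091
  t * PV_t at t = 4.5000: 11.808280
  t * PV_t at t = 5.0000: 12.591469
  t * PV_t at t = 5.5000: 13.292338
  t * PV_t at t = 6.0000: 13.916250
  t * PV_t at t = 6.5000: 14.468270
  t * PV_t at t = 7.0000: 14.953180
  t * PV_t at t = 7.5000: 15.375494
  t * PV_t at t = 8.0000: 15.739469
  t * PV_t at t = 8.5000: 16.049123
  t * PV_t at t = 9.0000: 16.308243
  t * PV_t at t = 9.5000: 16.520399
  t * PV_t at t = 10.0000: 455.872059
Macaulay duration D = 671.251733 / 94.658887 = 7.091270
Modified duration = D / (1 + y/m) = 7.091270 / (1 + 0.042000) = 6.805442


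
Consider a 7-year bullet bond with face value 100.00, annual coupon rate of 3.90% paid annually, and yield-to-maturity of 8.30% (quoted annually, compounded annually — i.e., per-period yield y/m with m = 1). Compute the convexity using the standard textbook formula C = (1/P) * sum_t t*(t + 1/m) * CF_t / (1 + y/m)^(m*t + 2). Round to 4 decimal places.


Answer: Convexity = 40.0296

Derivation:
Coupon per period c = face * coupon_rate / m = 3.900000
Periods per year m = 1; per-period yield y/m = 0.083000
Number of cashflows N = 7
Cashflows (t years, CF_t, discount factor 1/(1+y/m)^(m*t), PV):
  t = 1.0000: CF_t = 3.900000, DF = 0.923361, PV = 3.601108
  t = 2.0000: CF_t = 3.900000, DF = 0.852596, PV = 3.325123
  t = 3.0000: CF_t = 3.900000, DF = 0.787254, PV = 3.070289
  t = 4.0000: CF_t = 3.900000, DF = 0.726919, PV = 2.834985
  t = 5.0000: CF_t = 3.900000, DF = 0.671209, PV = 2.617715
  t = 6.0000: CF_t = 3.900000, DF = 0.619768, PV = 2.417096
  t = 7.0000: CF_t = 103.900000, DF = 0.572270, PV = 59.458829
Price P = sum_t PV_t = 77.325144
Convexity numerator sum_t t*(t + 1/m) * CF_t / (1+y/m)^(m*t + 2):
  t = 1.0000: term = 6.140578
  t = 2.0000: term = 17.009911
  t = 3.0000: term = 31.412577
  t = 4.0000: term = 48.341916
  t = 5.0000: term = 66.955563
  t = 6.0000: term = 86.553821
  t = 7.0000: term = 2838.882809
Convexity = (1/P) * sum = 3095.297175 / 77.325144 = 40.029633


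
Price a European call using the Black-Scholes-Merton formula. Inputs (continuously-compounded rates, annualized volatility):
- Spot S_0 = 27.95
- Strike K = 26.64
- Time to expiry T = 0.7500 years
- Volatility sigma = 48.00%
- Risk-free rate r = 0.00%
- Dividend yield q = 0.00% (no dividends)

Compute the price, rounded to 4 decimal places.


Answer: Price = 5.1786

Derivation:
d1 = (ln(S/K) + (r - q + 0.5*sigma^2) * T) / (sigma * sqrt(T)) = 0.32332422
d2 = d1 - sigma * sqrt(T) = -0.09236797
exp(-rT) = 1.00000000; exp(-qT) = 1.00000000
C = S_0 * exp(-qT) * N(d1) - K * exp(-rT) * N(d2)
N(d1) = 0.62677514; N(d2) = 0.46320284
C = 27.9500 * 1.00000000 * 0.62677514 - 26.6400 * 1.00000000 * 0.46320284 = 5.1786


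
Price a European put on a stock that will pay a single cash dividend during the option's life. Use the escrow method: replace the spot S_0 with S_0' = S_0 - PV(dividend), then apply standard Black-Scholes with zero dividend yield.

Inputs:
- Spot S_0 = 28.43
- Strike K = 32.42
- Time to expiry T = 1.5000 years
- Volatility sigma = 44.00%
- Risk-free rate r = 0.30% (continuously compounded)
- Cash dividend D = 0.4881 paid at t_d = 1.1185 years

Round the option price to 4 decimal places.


Answer: Price = 8.7823

Derivation:
PV(D) = D * exp(-r * t_d) = 0.4881 * 0.99665012 = 0.48646493
S_0' = S_0 - PV(D) = 28.4300 - 0.48646493 = 27.94353507
d1 = (ln(S_0'/K) + (r + sigma^2/2)*T) / (sigma*sqrt(T)) = 0.00206045
d2 = d1 - sigma*sqrt(T) = -0.53682729
exp(-rT) = 0.99551011
N(-d1) = 0.49917800; N(-d2) = 0.70430654
P = K * exp(-rT) * N(-d2) - S_0' * N(-d1) = 32.4200 * 0.99551011 * 0.70430654 - 27.94353507 * 0.49917800 = 8.7823


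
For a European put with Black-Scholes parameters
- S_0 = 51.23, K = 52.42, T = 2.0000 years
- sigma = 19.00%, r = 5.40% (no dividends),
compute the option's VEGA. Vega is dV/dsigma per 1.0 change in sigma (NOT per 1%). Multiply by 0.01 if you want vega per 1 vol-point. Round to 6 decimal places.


d1 = 0.4508256048; d2 = 0.1821250279
phi(d1) = 0.3603929208; exp(-qT) = 1.0000000000; exp(-rT) = 0.8976275964
Vega = S * exp(-qT) * phi(d1) * sqrt(T) = 51.2300 * 1.0000000000 * 0.3603929208 * 1.4142135624 = 26.110525

Answer: Vega = 26.110525


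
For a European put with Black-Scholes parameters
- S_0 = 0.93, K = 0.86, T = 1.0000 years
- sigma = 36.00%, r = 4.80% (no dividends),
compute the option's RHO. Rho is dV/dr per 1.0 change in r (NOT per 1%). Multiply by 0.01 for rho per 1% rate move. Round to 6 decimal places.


Answer: Rho = -0.354296

Derivation:
d1 = 0.5307005469; d2 = 0.1707005469
phi(d1) = 0.3465389460; exp(-qT) = 1.0000000000; exp(-rT) = 0.9531337871
N(-d2) = 0.4322296164
Rho = -K*T*exp(-rT)*N(-d2) = -0.8600 * 1.0000 * 0.9531337871 * 0.4322296164 = -0.354296


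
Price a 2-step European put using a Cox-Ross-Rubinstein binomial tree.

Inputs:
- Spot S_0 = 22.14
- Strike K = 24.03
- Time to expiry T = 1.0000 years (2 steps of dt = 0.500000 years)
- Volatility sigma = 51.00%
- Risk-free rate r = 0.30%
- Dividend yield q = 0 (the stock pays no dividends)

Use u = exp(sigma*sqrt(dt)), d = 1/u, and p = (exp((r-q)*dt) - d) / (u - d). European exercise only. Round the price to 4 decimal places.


Answer: Price = V(0,0) = 5.4736

Derivation:
dt = T/N = 0.500000
u = exp(sigma*sqrt(dt)) = 1.434225; d = 1/u = 0.697241
p = (exp((r-q)*dt) - d) / (u - d) = 0.412845
Discount per step: exp(-r*dt) = 0.998501
Stock lattice S(k, i) with i counting down-moves:
  k=0: S(0,0) = 22.1400
  k=1: S(1,0) = 31.7537; S(1,1) = 15.4369
  k=2: S(2,0) = 45.5420; S(2,1) = 22.1400; S(2,2) = 10.7632
Terminal payoffs V(N, i) = max(K - S_T, 0):
  V(2,0) = 0.000000; V(2,1) = 1.890000; V(2,2) = 13.266756
Backward induction: V(k, i) = exp(-r*dt) * [p * V(k+1, i) + (1-p) * V(k+1, i+1)].
  V(1,0) = exp(-r*dt) * [p*0.000000 + (1-p)*1.890000] = 1.108059
  V(1,1) = exp(-r*dt) * [p*1.890000 + (1-p)*13.266756] = 8.557071
  V(0,0) = exp(-r*dt) * [p*1.108059 + (1-p)*8.557071] = 5.473565


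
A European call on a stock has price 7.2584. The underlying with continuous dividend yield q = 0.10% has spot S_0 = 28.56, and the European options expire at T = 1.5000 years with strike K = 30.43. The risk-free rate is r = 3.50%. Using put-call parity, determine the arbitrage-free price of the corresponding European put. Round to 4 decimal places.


Answer: Put price = 7.6148

Derivation:
Put-call parity: C - P = S_0 * exp(-qT) - K * exp(-rT).
S_0 * exp(-qT) = 28.5600 * 0.99850112 = 28.51719211
K * exp(-rT) = 30.4300 * 0.94885432 = 28.87363699
P = C - S*exp(-qT) + K*exp(-rT)
P = 7.2584 - 28.51719211 + 28.87363699 = 7.6148


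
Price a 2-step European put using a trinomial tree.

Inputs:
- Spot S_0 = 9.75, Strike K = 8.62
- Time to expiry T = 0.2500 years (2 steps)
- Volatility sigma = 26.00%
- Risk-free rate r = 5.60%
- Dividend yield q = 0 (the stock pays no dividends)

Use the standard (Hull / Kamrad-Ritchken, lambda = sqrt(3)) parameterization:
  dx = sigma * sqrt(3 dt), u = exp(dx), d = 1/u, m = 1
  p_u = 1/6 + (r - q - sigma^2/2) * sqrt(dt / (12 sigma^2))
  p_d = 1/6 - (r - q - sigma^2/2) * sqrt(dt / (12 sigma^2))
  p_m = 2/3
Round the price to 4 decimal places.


Answer: Price = V(0,0) = 0.1010

Derivation:
dt = T/N = 0.125000; dx = sigma*sqrt(3*dt) = 0.159217
u = exp(dx) = 1.172592; d = 1/u = 0.852811
p_u = 0.175381, p_m = 0.666667, p_d = 0.157952
Discount per step: exp(-r*dt) = 0.993024
Stock lattice S(k, j) with j the centered position index:
  k=0: S(0,+0) = 9.7500
  k=1: S(1,-1) = 8.3149; S(1,+0) = 9.7500; S(1,+1) = 11.4328
  k=2: S(2,-2) = 7.0911; S(2,-1) = 8.3149; S(2,+0) = 9.7500; S(2,+1) = 11.4328; S(2,+2) = 13.4060
Terminal payoffs V(N, j) = max(K - S_T, 0):
  V(2,-2) = 1.528949; V(2,-1) = 0.305089; V(2,+0) = 0.000000; V(2,+1) = 0.000000; V(2,+2) = 0.000000
Backward induction: V(k, j) = exp(-r*dt) * [p_u * V(k+1, j+1) + p_m * V(k+1, j) + p_d * V(k+1, j-1)]
  V(1,-1) = exp(-r*dt) * [p_u*0.000000 + p_m*0.305089 + p_d*1.528949] = 0.441790
  V(1,+0) = exp(-r*dt) * [p_u*0.000000 + p_m*0.000000 + p_d*0.305089] = 0.047853
  V(1,+1) = exp(-r*dt) * [p_u*0.000000 + p_m*0.000000 + p_d*0.000000] = 0.000000
  V(0,+0) = exp(-r*dt) * [p_u*0.000000 + p_m*0.047853 + p_d*0.441790] = 0.100975


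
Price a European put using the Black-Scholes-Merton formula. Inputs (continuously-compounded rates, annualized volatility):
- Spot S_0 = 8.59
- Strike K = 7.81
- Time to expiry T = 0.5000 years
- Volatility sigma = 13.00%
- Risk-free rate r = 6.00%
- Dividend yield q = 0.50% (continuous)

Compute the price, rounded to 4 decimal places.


Answer: Price = 0.0313

Derivation:
d1 = (ln(S/K) + (r - q + 0.5*sigma^2) * T) / (sigma * sqrt(T)) = 1.38069422
d2 = d1 - sigma * sqrt(T) = 1.28877034
exp(-rT) = 0.97044553; exp(-qT) = 0.99750312
P = K * exp(-rT) * N(-d2) - S_0 * exp(-qT) * N(-d1)
N(-d1) = 0.08368650; N(-d2) = 0.09873897
P = 7.8100 * 0.97044553 * 0.09873897 - 8.5900 * 0.99750312 * 0.08368650 = 0.0313


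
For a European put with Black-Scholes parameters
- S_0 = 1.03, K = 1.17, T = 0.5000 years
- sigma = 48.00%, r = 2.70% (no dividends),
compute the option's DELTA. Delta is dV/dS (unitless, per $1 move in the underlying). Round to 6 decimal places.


d1 = -0.1660078908; d2 = -0.5054191458
phi(d1) = 0.3934828312; exp(-qT) = 1.0000000000; exp(-rT) = 0.9865907163
N(-d1) = 0.5659246298
Delta = -exp(-qT) * N(-d1) = -1.0000000000 * 0.5659246298 = -0.565925

Answer: Delta = -0.565925


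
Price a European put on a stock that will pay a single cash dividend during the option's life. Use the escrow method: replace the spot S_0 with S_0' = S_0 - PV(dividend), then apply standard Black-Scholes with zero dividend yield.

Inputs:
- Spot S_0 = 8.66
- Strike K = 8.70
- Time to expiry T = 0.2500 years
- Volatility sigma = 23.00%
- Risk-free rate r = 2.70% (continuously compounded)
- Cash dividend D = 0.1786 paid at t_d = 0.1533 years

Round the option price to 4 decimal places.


Answer: Price = 0.4774

Derivation:
PV(D) = D * exp(-r * t_d) = 0.1786 * 0.99586945 = 0.17786228
S_0' = S_0 - PV(D) = 8.6600 - 0.17786228 = 8.48213772
d1 = (ln(S_0'/K) + (r + sigma^2/2)*T) / (sigma*sqrt(T)) = -0.10433060
d2 = d1 - sigma*sqrt(T) = -0.21933060
exp(-rT) = 0.99327273
N(-d1) = 0.54154650; N(-d2) = 0.58680374
P = K * exp(-rT) * N(-d2) - S_0' * N(-d1) = 8.7000 * 0.99327273 * 0.58680374 - 8.48213772 * 0.54154650 = 0.4774


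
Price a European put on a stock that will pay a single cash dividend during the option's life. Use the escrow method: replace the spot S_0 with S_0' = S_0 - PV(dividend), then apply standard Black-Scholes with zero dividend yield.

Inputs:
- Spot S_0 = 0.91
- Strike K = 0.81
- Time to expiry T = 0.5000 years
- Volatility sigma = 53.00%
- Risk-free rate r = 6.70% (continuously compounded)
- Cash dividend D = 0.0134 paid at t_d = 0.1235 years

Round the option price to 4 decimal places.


Answer: Price = 0.0761

Derivation:
PV(D) = D * exp(-r * t_d) = 0.0134 * 0.99175964 = 0.01328958
S_0' = S_0 - PV(D) = 0.9100 - 0.01328958 = 0.89671042
d1 = (ln(S_0'/K) + (r + sigma^2/2)*T) / (sigma*sqrt(T)) = 0.54813779
d2 = d1 - sigma*sqrt(T) = 0.17337119
exp(-rT) = 0.96705491
N(-d1) = 0.29179865; N(-d2) = 0.43117983
P = K * exp(-rT) * N(-d2) - S_0' * N(-d1) = 0.8100 * 0.96705491 * 0.43117983 - 0.89671042 * 0.29179865 = 0.0761


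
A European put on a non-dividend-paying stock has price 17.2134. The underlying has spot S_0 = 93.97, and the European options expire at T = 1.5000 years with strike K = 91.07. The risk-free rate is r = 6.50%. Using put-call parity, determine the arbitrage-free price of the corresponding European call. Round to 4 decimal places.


Put-call parity: C - P = S_0 * exp(-qT) - K * exp(-rT).
S_0 * exp(-qT) = 93.9700 * 1.00000000 = 93.97000000
K * exp(-rT) = 91.0700 * 0.90710234 = 82.60981025
C = P + S*exp(-qT) - K*exp(-rT)
C = 17.2134 + 93.97000000 - 82.60981025 = 28.5736

Answer: Call price = 28.5736


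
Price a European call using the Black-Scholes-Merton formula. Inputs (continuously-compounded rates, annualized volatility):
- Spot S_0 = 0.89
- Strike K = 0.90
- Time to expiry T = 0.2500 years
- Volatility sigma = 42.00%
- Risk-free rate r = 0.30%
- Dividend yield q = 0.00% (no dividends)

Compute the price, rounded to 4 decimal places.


Answer: Price = 0.0702

Derivation:
d1 = (ln(S/K) + (r - q + 0.5*sigma^2) * T) / (sigma * sqrt(T)) = 0.05536524
d2 = d1 - sigma * sqrt(T) = -0.15463476
exp(-rT) = 0.99925028; exp(-qT) = 1.00000000
C = S_0 * exp(-qT) * N(d1) - K * exp(-rT) * N(d2)
N(d1) = 0.52207625; N(d2) = 0.43855463
C = 0.8900 * 1.00000000 * 0.52207625 - 0.9000 * 0.99925028 * 0.43855463 = 0.0702


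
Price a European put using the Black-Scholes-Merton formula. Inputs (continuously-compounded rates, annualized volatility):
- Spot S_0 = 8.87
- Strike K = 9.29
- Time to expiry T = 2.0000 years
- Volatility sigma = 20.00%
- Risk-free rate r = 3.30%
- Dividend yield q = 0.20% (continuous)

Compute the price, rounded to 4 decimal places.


d1 = (ln(S/K) + (r - q + 0.5*sigma^2) * T) / (sigma * sqrt(T)) = 0.19705738
d2 = d1 - sigma * sqrt(T) = -0.08578533
exp(-rT) = 0.93613086; exp(-qT) = 0.99600799
P = K * exp(-rT) * N(-d2) - S_0 * exp(-qT) * N(-d1)
N(-d1) = 0.42189132; N(-d2) = 0.53418147
P = 9.2900 * 0.93613086 * 0.53418147 - 8.8700 * 0.99600799 * 0.42189132 = 0.9184

Answer: Price = 0.9184


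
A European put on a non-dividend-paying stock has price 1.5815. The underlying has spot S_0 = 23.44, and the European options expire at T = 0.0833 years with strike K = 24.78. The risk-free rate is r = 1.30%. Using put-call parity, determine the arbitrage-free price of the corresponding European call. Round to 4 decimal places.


Answer: Call price = 0.2683

Derivation:
Put-call parity: C - P = S_0 * exp(-qT) - K * exp(-rT).
S_0 * exp(-qT) = 23.4400 * 1.00000000 = 23.44000000
K * exp(-rT) = 24.7800 * 0.99891769 = 24.75318026
C = P + S*exp(-qT) - K*exp(-rT)
C = 1.5815 + 23.44000000 - 24.75318026 = 0.2683


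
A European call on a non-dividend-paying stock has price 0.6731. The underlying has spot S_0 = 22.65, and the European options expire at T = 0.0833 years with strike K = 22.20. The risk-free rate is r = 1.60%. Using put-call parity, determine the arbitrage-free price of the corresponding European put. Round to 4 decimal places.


Answer: Put price = 0.1935

Derivation:
Put-call parity: C - P = S_0 * exp(-qT) - K * exp(-rT).
S_0 * exp(-qT) = 22.6500 * 1.00000000 = 22.65000000
K * exp(-rT) = 22.2000 * 0.99866809 = 22.17043155
P = C - S*exp(-qT) + K*exp(-rT)
P = 0.6731 - 22.65000000 + 22.17043155 = 0.1935


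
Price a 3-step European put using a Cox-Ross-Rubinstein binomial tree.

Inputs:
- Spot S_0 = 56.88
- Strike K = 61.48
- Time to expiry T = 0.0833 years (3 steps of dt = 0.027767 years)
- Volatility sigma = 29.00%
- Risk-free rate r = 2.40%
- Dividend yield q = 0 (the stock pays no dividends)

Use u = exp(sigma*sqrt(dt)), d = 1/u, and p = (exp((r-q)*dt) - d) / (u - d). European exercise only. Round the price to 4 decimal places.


Answer: Price = V(0,0) = 4.9939

Derivation:
dt = T/N = 0.027767
u = exp(sigma*sqrt(dt)) = 1.049510; d = 1/u = 0.952825
p = (exp((r-q)*dt) - d) / (u - d) = 0.494816
Discount per step: exp(-r*dt) = 0.999334
Stock lattice S(k, i) with i counting down-moves:
  k=0: S(0,0) = 56.8800
  k=1: S(1,0) = 59.6961; S(1,1) = 54.1967
  k=2: S(2,0) = 62.6517; S(2,1) = 56.8800; S(2,2) = 51.6400
  k=3: S(3,0) = 65.7536; S(3,1) = 59.6961; S(3,2) = 54.1967; S(3,3) = 49.2039
Terminal payoffs V(N, i) = max(K - S_T, 0):
  V(3,0) = 0.000000; V(3,1) = 1.783855; V(3,2) = 7.283295; V(3,3) = 12.276105
Backward induction: V(k, i) = exp(-r*dt) * [p * V(k+1, i) + (1-p) * V(k+1, i+1)].
  V(2,0) = exp(-r*dt) * [p*0.000000 + (1-p)*1.783855] = 0.900574
  V(2,1) = exp(-r*dt) * [p*1.783855 + (1-p)*7.283295] = 4.559043
  V(2,2) = exp(-r*dt) * [p*7.283295 + (1-p)*12.276105] = 9.799049
  V(1,0) = exp(-r*dt) * [p*0.900574 + (1-p)*4.559043] = 2.746942
  V(1,1) = exp(-r*dt) * [p*4.559043 + (1-p)*9.799049] = 7.201409
  V(0,0) = exp(-r*dt) * [p*2.746942 + (1-p)*7.201409] = 4.993937


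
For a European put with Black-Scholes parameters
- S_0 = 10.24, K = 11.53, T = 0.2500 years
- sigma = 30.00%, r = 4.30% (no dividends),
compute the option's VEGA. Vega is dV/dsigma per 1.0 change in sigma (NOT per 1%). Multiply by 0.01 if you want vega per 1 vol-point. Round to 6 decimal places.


Answer: Vega = 1.659689

Derivation:
d1 = -0.6443380978; d2 = -0.7943380978
phi(d1) = 0.3241579684; exp(-qT) = 1.0000000000; exp(-rT) = 0.9893075748
Vega = S * exp(-qT) * phi(d1) * sqrt(T) = 10.2400 * 1.0000000000 * 0.3241579684 * 0.5000000000 = 1.659689


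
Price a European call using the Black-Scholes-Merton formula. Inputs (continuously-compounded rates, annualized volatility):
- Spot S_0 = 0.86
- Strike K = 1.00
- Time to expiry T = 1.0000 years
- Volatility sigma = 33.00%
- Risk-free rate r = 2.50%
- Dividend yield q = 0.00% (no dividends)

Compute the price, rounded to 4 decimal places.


d1 = (ln(S/K) + (r - q + 0.5*sigma^2) * T) / (sigma * sqrt(T)) = -0.21628148
d2 = d1 - sigma * sqrt(T) = -0.54628148
exp(-rT) = 0.97530991; exp(-qT) = 1.00000000
C = S_0 * exp(-qT) * N(d1) - K * exp(-rT) * N(d2)
N(d1) = 0.41438417; N(d2) = 0.29243623
C = 0.8600 * 1.00000000 * 0.41438417 - 1.0000 * 0.97530991 * 0.29243623 = 0.0712

Answer: Price = 0.0712


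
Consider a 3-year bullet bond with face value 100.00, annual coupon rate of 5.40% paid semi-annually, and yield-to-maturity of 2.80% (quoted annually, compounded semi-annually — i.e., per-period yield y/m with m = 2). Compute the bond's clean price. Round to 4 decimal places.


Answer: Price = 107.4316

Derivation:
Coupon per period c = face * coupon_rate / m = 2.700000
Periods per year m = 2; per-period yield y/m = 0.014000
Number of cashflows N = 6
Cashflows (t years, CF_t, discount factor 1/(1+y/m)^(m*t), PV):
  t = 0.5000: CF_t = 2.700000, DF = 0.986193, PV = 2.662722
  t = 1.0000: CF_t = 2.700000, DF = 0.972577, PV = 2.625958
  t = 1.5000: CF_t = 2.700000, DF = 0.959149, PV = 2.589703
  t = 2.0000: CF_t = 2.700000, DF = 0.945906, PV = 2.553947
  t = 2.5000: CF_t = 2.700000, DF = 0.932847, PV = 2.518686
  t = 3.0000: CF_t = 102.700000, DF = 0.919967, PV = 94.480615
Price P = sum_t PV_t = 107.431632


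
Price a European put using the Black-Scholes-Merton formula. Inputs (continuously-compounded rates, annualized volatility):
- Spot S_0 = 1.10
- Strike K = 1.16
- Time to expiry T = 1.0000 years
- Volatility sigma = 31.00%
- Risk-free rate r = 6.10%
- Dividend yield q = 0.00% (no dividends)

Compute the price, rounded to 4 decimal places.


Answer: Price = 0.1307

Derivation:
d1 = (ln(S/K) + (r - q + 0.5*sigma^2) * T) / (sigma * sqrt(T)) = 0.18045218
d2 = d1 - sigma * sqrt(T) = -0.12954782
exp(-rT) = 0.94082324; exp(-qT) = 1.00000000
P = K * exp(-rT) * N(-d2) - S_0 * exp(-qT) * N(-d1)
N(-d1) = 0.42839880; N(-d2) = 0.55153791
P = 1.1600 * 0.94082324 * 0.55153791 - 1.1000 * 1.00000000 * 0.42839880 = 0.1307


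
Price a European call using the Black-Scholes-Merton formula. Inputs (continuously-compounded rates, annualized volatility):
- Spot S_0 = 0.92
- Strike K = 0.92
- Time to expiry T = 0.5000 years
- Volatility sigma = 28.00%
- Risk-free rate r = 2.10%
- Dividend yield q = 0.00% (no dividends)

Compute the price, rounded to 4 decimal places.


Answer: Price = 0.0771

Derivation:
d1 = (ln(S/K) + (r - q + 0.5*sigma^2) * T) / (sigma * sqrt(T)) = 0.15202796
d2 = d1 - sigma * sqrt(T) = -0.04596194
exp(-rT) = 0.98955493; exp(-qT) = 1.00000000
C = S_0 * exp(-qT) * N(d1) - K * exp(-rT) * N(d2)
N(d1) = 0.56041756; N(d2) = 0.48167029
C = 0.9200 * 1.00000000 * 0.56041756 - 0.9200 * 0.98955493 * 0.48167029 = 0.0771


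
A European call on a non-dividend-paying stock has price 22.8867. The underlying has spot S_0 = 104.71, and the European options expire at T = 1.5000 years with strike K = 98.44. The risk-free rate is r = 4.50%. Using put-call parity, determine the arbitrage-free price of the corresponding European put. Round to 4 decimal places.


Put-call parity: C - P = S_0 * exp(-qT) - K * exp(-rT).
S_0 * exp(-qT) = 104.7100 * 1.00000000 = 104.71000000
K * exp(-rT) = 98.4400 * 0.93472772 = 92.01459682
P = C - S*exp(-qT) + K*exp(-rT)
P = 22.8867 - 104.71000000 + 92.01459682 = 10.1913

Answer: Put price = 10.1913


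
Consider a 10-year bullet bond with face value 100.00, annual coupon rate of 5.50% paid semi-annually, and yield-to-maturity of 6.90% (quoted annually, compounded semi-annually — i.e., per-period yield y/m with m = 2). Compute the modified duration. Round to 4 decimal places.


Coupon per period c = face * coupon_rate / m = 2.750000
Periods per year m = 2; per-period yield y/m = 0.034500
Number of cashflows N = 20
Cashflows (t years, CF_t, discount factor 1/(1+y/m)^(m*t), PV):
  t = 0.5000: CF_t = 2.750000, DF = 0.966651, PV = 2.658289
  t = 1.0000: CF_t = 2.750000, DF = 0.934413, PV = 2.569637
  t = 1.5000: CF_t = 2.750000, DF = 0.903251, PV = 2.483941
  t = 2.0000: CF_t = 2.750000, DF = 0.873128, PV = 2.401103
  t = 2.5000: CF_t = 2.750000, DF = 0.844010, PV = 2.321027
  t = 3.0000: CF_t = 2.750000, DF = 0.815863, PV = 2.243622
  t = 3.5000: CF_t = 2.750000, DF = 0.788654, PV = 2.168799
  t = 4.0000: CF_t = 2.750000, DF = 0.762353, PV = 2.096470
  t = 4.5000: CF_t = 2.750000, DF = 0.736929, PV = 2.026554
  t = 5.0000: CF_t = 2.750000, DF = 0.712353, PV = 1.958970
  t = 5.5000: CF_t = 2.750000, DF = 0.688596, PV = 1.893639
  t = 6.0000: CF_t = 2.750000, DF = 0.665632, PV = 1.830487
  t = 6.5000: CF_t = 2.750000, DF = 0.643433, PV = 1.769442
  t = 7.0000: CF_t = 2.750000, DF = 0.621975, PV = 1.710432
  t = 7.5000: CF_t = 2.750000, DF = 0.601233, PV = 1.653390
  t = 8.0000: CF_t = 2.750000, DF = 0.581182, PV = 1.598250
  t = 8.5000: CF_t = 2.750000, DF = 0.561800, PV = 1.544949
  t = 9.0000: CF_t = 2.750000, DF = 0.543064, PV = 1.493426
  t = 9.5000: CF_t = 2.750000, DF = 0.524953, PV = 1.443621
  t = 10.0000: CF_t = 102.750000, DF = 0.507446, PV = 52.140108
Price P = sum_t PV_t = 90.006157
First compute Macaulay numerator sum_t t * PV_t:
  t * PV_t at t = 0.5000: 1.329145
  t * PV_t at t = 1.0000: 2.569637
  t * PV_t at t = 1.5000: 3.725911
  t * PV_t at t = 2.0000: 4.802205
  t * PV_t at t = 2.5000: 5.802568
  t * PV_t at t = 3.0000: 6.730867
  t * PV_t at t = 3.5000: 7.590795
  t * PV_t at t = 4.0000: 8.385882
  t * PV_t at t = 4.5000: 9.119494
  t * PV_t at t = 5.0000: 9.794849
  t * PV_t at t = 5.5000: 10.415016
  t * PV_t at t = 6.0000: 10.982925
  t * PV_t at t = 6.5000: 11.501371
  t * PV_t at t = 7.0000: 11.973023
  t * PV_t at t = 7.5000: 12.400424
  t * PV_t at t = 8.0000: 12.786002
  t * PV_t at t = 8.5000: 13.132070
  t * PV_t at t = 9.0000: 13.440836
  t * PV_t at t = 9.5000: 13.714403
  t * PV_t at t = 10.0000: 521.401085
Macaulay duration D = 691.598506 / 90.006157 = 7.683902
Modified duration = D / (1 + y/m) = 7.683902 / (1 + 0.034500) = 7.427648

Answer: Modified duration = 7.4276


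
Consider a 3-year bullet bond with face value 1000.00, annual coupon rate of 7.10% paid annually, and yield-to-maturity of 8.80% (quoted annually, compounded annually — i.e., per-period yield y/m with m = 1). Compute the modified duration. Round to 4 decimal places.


Answer: Modified duration = 2.5744

Derivation:
Coupon per period c = face * coupon_rate / m = 71.000000
Periods per year m = 1; per-period yield y/m = 0.088000
Number of cashflows N = 3
Cashflows (t years, CF_t, discount factor 1/(1+y/m)^(m*t), PV):
  t = 1.0000: CF_t = 71.000000, DF = 0.919118, PV = 65.257353
  t = 2.0000: CF_t = 71.000000, DF = 0.844777, PV = 59.979185
  t = 3.0000: CF_t = 1071.000000, DF = 0.776450, PV = 831.577605
Price P = sum_t PV_t = 956.814142
First compute Macaulay numerator sum_t t * PV_t:
  t * PV_t at t = 1.0000: 65.257353
  t * PV_t at t = 2.0000: 119.958369
  t * PV_t at t = 3.0000: 2494.732814
Macaulay duration D = 2679.948536 / 956.814142 = 2.800908
Modified duration = D / (1 + y/m) = 2.800908 / (1 + 0.088000) = 2.574364


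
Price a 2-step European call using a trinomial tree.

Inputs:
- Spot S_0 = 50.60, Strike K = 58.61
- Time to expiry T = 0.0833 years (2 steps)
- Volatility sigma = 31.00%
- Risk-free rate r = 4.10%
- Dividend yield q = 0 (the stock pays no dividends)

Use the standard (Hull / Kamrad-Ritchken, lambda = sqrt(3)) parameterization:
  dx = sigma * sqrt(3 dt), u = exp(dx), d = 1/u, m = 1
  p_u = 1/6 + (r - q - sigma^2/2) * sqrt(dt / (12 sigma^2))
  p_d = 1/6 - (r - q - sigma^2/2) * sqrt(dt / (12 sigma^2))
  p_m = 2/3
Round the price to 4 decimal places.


dt = T/N = 0.041650; dx = sigma*sqrt(3*dt) = 0.109580
u = exp(dx) = 1.115809; d = 1/u = 0.896211
p_u = 0.165327, p_m = 0.666667, p_d = 0.168006
Discount per step: exp(-r*dt) = 0.998294
Stock lattice S(k, j) with j the centered position index:
  k=0: S(0,+0) = 50.6000
  k=1: S(1,-1) = 45.3483; S(1,+0) = 50.6000; S(1,+1) = 56.4599
  k=2: S(2,-2) = 40.6416; S(2,-1) = 45.3483; S(2,+0) = 50.6000; S(2,+1) = 56.4599; S(2,+2) = 62.9985
Terminal payoffs V(N, j) = max(S_T - K, 0):
  V(2,-2) = 0.000000; V(2,-1) = 0.000000; V(2,+0) = 0.000000; V(2,+1) = 0.000000; V(2,+2) = 4.388495
Backward induction: V(k, j) = exp(-r*dt) * [p_u * V(k+1, j+1) + p_m * V(k+1, j) + p_d * V(k+1, j-1)]
  V(1,-1) = exp(-r*dt) * [p_u*0.000000 + p_m*0.000000 + p_d*0.000000] = 0.000000
  V(1,+0) = exp(-r*dt) * [p_u*0.000000 + p_m*0.000000 + p_d*0.000000] = 0.000000
  V(1,+1) = exp(-r*dt) * [p_u*4.388495 + p_m*0.000000 + p_d*0.000000] = 0.724298
  V(0,+0) = exp(-r*dt) * [p_u*0.724298 + p_m*0.000000 + p_d*0.000000] = 0.119542

Answer: Price = V(0,0) = 0.1195


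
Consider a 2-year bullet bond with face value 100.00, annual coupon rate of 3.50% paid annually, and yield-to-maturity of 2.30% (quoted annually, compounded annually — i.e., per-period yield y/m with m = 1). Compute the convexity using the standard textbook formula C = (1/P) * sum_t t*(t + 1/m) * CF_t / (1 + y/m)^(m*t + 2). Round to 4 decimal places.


Answer: Convexity = 5.6054

Derivation:
Coupon per period c = face * coupon_rate / m = 3.500000
Periods per year m = 1; per-period yield y/m = 0.023000
Number of cashflows N = 2
Cashflows (t years, CF_t, discount factor 1/(1+y/m)^(m*t), PV):
  t = 1.0000: CF_t = 3.500000, DF = 0.977517, PV = 3.421310
  t = 2.0000: CF_t = 103.500000, DF = 0.955540, PV = 98.898358
Price P = sum_t PV_t = 102.319668
Convexity numerator sum_t t*(t + 1/m) * CF_t / (1+y/m)^(m*t + 2):
  t = 1.0000: term = 6.538395
  t = 2.0000: term = 567.007842
Convexity = (1/P) * sum = 573.546237 / 102.319668 = 5.605435


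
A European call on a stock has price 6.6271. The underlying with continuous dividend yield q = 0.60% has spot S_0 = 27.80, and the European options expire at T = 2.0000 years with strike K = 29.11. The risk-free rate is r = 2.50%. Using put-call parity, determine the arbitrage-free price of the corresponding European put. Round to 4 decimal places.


Answer: Put price = 6.8490

Derivation:
Put-call parity: C - P = S_0 * exp(-qT) - K * exp(-rT).
S_0 * exp(-qT) = 27.8000 * 0.98807171 = 27.46839362
K * exp(-rT) = 29.1100 * 0.95122942 = 27.69028855
P = C - S*exp(-qT) + K*exp(-rT)
P = 6.6271 - 27.46839362 + 27.69028855 = 6.8490


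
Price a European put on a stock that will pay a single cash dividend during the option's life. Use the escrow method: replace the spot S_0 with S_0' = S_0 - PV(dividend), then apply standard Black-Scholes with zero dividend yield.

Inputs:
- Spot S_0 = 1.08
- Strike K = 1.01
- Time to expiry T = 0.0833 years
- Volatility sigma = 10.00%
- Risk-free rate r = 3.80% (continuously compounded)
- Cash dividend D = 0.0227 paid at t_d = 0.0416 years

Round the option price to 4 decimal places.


PV(D) = D * exp(-r * t_d) = 0.0227 * 0.99842045 = 0.02266414
S_0' = S_0 - PV(D) = 1.0800 - 0.02266414 = 1.05733586
d1 = (ln(S_0'/K) + (r + sigma^2/2)*T) / (sigma*sqrt(T)) = 1.71105315
d2 = d1 - sigma*sqrt(T) = 1.68219141
exp(-rT) = 0.99683960
N(-d1) = 0.04353565; N(-d2) = 0.04626587
P = K * exp(-rT) * N(-d2) - S_0' * N(-d1) = 1.0100 * 0.99683960 * 0.04626587 - 1.05733586 * 0.04353565 = 0.0005

Answer: Price = 0.0005


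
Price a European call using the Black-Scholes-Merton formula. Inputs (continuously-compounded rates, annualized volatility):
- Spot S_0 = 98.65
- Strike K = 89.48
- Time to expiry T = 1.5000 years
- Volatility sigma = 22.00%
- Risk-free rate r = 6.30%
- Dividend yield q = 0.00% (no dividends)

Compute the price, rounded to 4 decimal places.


Answer: Price = 20.5971

Derivation:
d1 = (ln(S/K) + (r - q + 0.5*sigma^2) * T) / (sigma * sqrt(T)) = 0.84753494
d2 = d1 - sigma * sqrt(T) = 0.57809107
exp(-rT) = 0.90982773; exp(-qT) = 1.00000000
C = S_0 * exp(-qT) * N(d1) - K * exp(-rT) * N(d2)
N(d1) = 0.80165149; N(d2) = 0.71839868
C = 98.6500 * 1.00000000 * 0.80165149 - 89.4800 * 0.90982773 * 0.71839868 = 20.5971


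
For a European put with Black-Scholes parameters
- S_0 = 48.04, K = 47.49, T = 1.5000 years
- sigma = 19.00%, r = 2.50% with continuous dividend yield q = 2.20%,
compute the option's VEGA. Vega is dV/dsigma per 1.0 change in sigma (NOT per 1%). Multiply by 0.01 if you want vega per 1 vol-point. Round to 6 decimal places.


Answer: Vega = 22.324476

Derivation:
d1 = 0.1851721193; d2 = -0.0475294063
phi(d1) = 0.3921609683; exp(-qT) = 0.9675385596; exp(-rT) = 0.9631944177
Vega = S * exp(-qT) * phi(d1) * sqrt(T) = 48.0400 * 0.9675385596 * 0.3921609683 * 1.2247448714 = 22.324476


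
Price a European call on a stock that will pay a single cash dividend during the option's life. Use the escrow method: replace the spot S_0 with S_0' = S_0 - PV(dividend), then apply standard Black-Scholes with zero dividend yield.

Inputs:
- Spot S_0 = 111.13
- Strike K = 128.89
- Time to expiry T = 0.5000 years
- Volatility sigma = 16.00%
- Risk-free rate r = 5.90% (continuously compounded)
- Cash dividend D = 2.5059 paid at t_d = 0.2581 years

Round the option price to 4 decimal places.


Answer: Price = 0.6692

Derivation:
PV(D) = D * exp(-r * t_d) = 2.5059 * 0.98488746 = 2.46802948
S_0' = S_0 - PV(D) = 111.1300 - 2.46802948 = 108.66197052
d1 = (ln(S_0'/K) + (r + sigma^2/2)*T) / (sigma*sqrt(T)) = -1.19162918
d2 = d1 - sigma*sqrt(T) = -1.30476626
exp(-rT) = 0.97093088
N(d1) = 0.11670334; N(d2) = 0.09598622
C = S_0' * N(d1) - K * exp(-rT) * N(d2) = 108.66197052 * 0.11670334 - 128.8900 * 0.97093088 * 0.09598622 = 0.6692


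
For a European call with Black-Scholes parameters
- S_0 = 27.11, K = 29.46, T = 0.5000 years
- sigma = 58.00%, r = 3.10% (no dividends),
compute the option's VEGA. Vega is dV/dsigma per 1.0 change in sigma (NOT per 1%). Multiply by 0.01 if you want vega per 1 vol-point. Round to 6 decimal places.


Answer: Vega = 7.641426

Derivation:
d1 = 0.0401569659; d2 = -0.3699649672
phi(d1) = 0.3986207465; exp(-qT) = 1.0000000000; exp(-rT) = 0.9846195068
Vega = S * exp(-qT) * phi(d1) * sqrt(T) = 27.1100 * 1.0000000000 * 0.3986207465 * 0.7071067812 = 7.641426


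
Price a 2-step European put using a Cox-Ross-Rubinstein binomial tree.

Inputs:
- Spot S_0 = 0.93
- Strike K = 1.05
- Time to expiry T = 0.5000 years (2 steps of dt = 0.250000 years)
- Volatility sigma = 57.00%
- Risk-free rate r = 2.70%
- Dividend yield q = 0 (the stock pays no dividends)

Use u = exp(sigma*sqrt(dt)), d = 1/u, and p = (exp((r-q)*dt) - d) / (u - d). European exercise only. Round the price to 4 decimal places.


dt = T/N = 0.250000
u = exp(sigma*sqrt(dt)) = 1.329762; d = 1/u = 0.752014
p = (exp((r-q)*dt) - d) / (u - d) = 0.440951
Discount per step: exp(-r*dt) = 0.993273
Stock lattice S(k, i) with i counting down-moves:
  k=0: S(0,0) = 0.9300
  k=1: S(1,0) = 1.2367; S(1,1) = 0.6994
  k=2: S(2,0) = 1.6445; S(2,1) = 0.9300; S(2,2) = 0.5259
Terminal payoffs V(N, i) = max(K - S_T, 0):
  V(2,0) = 0.000000; V(2,1) = 0.120000; V(2,2) = 0.524061
Backward induction: V(k, i) = exp(-r*dt) * [p * V(k+1, i) + (1-p) * V(k+1, i+1)].
  V(1,0) = exp(-r*dt) * [p*0.000000 + (1-p)*0.120000] = 0.066635
  V(1,1) = exp(-r*dt) * [p*0.120000 + (1-p)*0.524061] = 0.343563
  V(0,0) = exp(-r*dt) * [p*0.066635 + (1-p)*0.343563] = 0.219961

Answer: Price = V(0,0) = 0.2200


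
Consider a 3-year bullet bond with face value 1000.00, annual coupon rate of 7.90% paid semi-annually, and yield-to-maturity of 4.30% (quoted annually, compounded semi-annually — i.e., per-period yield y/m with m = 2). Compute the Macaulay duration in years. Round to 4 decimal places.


Coupon per period c = face * coupon_rate / m = 39.500000
Periods per year m = 2; per-period yield y/m = 0.021500
Number of cashflows N = 6
Cashflows (t years, CF_t, discount factor 1/(1+y/m)^(m*t), PV):
  t = 0.5000: CF_t = 39.500000, DF = 0.978953, PV = 38.668625
  t = 1.0000: CF_t = 39.500000, DF = 0.958348, PV = 37.854748
  t = 1.5000: CF_t = 39.500000, DF = 0.938177, PV = 37.058000
  t = 2.0000: CF_t = 39.500000, DF = 0.918431, PV = 36.278023
  t = 2.5000: CF_t = 39.500000, DF = 0.899100, PV = 35.514462
  t = 3.0000: CF_t = 1039.500000, DF = 0.880177, PV = 914.943483
Price P = sum_t PV_t = 1100.317340
Macaulay numerator sum_t t * PV_t:
  t * PV_t at t = 0.5000: 19.334312
  t * PV_t at t = 1.0000: 37.854748
  t * PV_t at t = 1.5000: 55.587001
  t * PV_t at t = 2.0000: 72.556046
  t * PV_t at t = 2.5000: 88.786155
  t * PV_t at t = 3.0000: 2744.830448
Macaulay duration D = (sum_t t * PV_t) / P = 3018.948709 / 1100.317340 = 2.743707

Answer: Macaulay duration = 2.7437 years


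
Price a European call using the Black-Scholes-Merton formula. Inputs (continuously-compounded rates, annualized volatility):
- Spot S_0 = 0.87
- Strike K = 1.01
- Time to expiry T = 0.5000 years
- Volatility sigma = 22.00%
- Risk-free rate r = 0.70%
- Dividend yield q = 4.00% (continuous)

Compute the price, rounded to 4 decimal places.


d1 = (ln(S/K) + (r - q + 0.5*sigma^2) * T) / (sigma * sqrt(T)) = -0.98745789
d2 = d1 - sigma * sqrt(T) = -1.14302139
exp(-rT) = 0.99650612; exp(-qT) = 0.98019867
C = S_0 * exp(-qT) * N(d1) - K * exp(-rT) * N(d2)
N(d1) = 0.16170911; N(d2) = 0.12651486
C = 0.8700 * 0.98019867 * 0.16170911 - 1.0100 * 0.99650612 * 0.12651486 = 0.0106

Answer: Price = 0.0106
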